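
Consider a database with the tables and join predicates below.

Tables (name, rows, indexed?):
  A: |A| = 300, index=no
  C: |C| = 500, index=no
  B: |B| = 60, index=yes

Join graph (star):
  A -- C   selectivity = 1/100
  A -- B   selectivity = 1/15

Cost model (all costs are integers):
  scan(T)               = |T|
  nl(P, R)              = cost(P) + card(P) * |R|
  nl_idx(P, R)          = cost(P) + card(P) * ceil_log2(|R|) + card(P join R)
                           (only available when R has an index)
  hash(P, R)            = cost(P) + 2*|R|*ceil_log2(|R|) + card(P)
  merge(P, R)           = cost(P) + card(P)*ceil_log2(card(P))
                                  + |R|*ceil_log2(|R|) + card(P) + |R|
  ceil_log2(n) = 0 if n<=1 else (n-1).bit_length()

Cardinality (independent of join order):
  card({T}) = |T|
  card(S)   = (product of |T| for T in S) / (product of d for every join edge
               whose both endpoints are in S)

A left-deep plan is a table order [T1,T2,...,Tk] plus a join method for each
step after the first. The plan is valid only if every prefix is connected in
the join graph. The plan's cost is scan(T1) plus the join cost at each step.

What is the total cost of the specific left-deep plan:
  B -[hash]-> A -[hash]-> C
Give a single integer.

step 1: scan B: cost=60, card=60
step 2: join A via hash
    card(P join A) = 60*300/(15) = 1200
    cost = 60 + 2*300*9 + 60 = 5520
step 3: join C via hash
    card(P join C) = 1200*500/(100) = 6000
    cost = 5520 + 2*500*9 + 1200 = 15720

15720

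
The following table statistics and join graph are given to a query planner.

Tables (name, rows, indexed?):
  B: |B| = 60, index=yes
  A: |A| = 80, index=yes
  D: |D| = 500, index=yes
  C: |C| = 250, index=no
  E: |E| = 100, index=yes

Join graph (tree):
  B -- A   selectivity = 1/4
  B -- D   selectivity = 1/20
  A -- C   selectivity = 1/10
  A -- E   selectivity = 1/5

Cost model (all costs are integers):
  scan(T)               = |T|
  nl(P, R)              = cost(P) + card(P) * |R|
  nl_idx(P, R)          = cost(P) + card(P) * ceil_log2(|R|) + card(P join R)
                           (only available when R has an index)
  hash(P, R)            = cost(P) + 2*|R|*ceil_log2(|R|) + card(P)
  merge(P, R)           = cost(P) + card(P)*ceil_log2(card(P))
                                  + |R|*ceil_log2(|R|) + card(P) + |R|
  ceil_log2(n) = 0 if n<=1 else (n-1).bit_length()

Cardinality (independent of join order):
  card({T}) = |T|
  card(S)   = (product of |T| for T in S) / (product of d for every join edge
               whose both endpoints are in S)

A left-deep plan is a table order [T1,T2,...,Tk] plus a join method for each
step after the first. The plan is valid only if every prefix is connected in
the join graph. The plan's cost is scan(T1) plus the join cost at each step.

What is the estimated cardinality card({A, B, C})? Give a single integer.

Tables in S: A(80), B(60), C(250)
Edges inside S: B-A(d=4), A-C(d=10)
numerator = 80 * 60 * 250 = 1200000
denominator = 4 * 10 = 40
card(S) = 1200000 / 40 = 30000

30000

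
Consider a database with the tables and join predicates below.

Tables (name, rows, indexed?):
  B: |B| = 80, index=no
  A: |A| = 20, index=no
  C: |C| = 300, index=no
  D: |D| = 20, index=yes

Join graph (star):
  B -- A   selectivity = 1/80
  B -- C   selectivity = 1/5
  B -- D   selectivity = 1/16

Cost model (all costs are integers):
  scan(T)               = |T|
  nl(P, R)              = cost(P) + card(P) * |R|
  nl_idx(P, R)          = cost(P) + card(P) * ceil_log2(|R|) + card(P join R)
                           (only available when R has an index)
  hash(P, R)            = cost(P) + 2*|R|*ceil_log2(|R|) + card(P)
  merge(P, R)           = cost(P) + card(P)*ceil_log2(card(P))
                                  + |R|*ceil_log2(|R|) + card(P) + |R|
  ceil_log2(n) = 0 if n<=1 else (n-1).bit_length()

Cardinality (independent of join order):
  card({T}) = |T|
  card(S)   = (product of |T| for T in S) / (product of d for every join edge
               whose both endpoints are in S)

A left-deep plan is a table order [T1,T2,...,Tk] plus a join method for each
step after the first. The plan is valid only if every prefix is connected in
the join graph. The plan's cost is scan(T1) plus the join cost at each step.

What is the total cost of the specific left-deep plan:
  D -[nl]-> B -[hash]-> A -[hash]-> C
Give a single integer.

step 1: scan D: cost=20, card=20
step 2: join B via nl
    card(P join B) = 20*80/(16) = 100
    cost = 20 + 20*80 = 1620
step 3: join A via hash
    card(P join A) = 100*20/(80) = 25
    cost = 1620 + 2*20*5 + 100 = 1920
step 4: join C via hash
    card(P join C) = 25*300/(5) = 1500
    cost = 1920 + 2*300*9 + 25 = 7345

7345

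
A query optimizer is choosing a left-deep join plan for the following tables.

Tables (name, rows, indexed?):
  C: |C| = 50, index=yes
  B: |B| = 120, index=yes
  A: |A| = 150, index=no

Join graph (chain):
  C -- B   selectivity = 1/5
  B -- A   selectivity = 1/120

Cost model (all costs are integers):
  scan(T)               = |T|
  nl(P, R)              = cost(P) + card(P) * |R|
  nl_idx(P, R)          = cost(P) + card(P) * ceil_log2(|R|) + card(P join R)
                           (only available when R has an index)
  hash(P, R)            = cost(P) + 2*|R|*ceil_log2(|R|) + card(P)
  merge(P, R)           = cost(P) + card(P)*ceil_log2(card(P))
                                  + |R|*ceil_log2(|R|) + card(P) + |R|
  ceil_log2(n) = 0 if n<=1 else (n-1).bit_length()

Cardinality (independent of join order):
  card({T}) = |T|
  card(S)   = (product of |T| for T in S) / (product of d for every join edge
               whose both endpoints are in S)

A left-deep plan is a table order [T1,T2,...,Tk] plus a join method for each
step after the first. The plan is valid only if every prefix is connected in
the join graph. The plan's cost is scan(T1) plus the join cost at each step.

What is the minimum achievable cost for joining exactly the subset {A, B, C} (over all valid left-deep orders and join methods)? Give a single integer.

Selinger DP over subsets of {A,B,C}:
  {C}: scan cost=50, card=50
  {B}: scan cost=120, card=120
  {A}: scan cost=150, card=150
  {BC}: card=1200; try (C,hash)→840, (B,merge)→1360, (C,merge)→1430, (B,nl_idx)→1600, (B,hash)→1780, (C,nl_idx)→2040 …(+2); best=840 via (C,hash)
  {AB}: card=150; try (B,nl_idx)→1350, (B,hash)→1980, (A,merge)→2430, (B,merge)→2460, (A,hash)→2640, (A,nl)→18120 …(+1); best=1350 via (B,nl_idx)
  {ABC}: card=1500; try (C,hash)→2100, (C,merge)→3050, (C,nl_idx)→3750, (A,hash)→4440, (C,nl)→8850, (A,merge)→16590 …(+1); best=2100 via (C,hash)

2100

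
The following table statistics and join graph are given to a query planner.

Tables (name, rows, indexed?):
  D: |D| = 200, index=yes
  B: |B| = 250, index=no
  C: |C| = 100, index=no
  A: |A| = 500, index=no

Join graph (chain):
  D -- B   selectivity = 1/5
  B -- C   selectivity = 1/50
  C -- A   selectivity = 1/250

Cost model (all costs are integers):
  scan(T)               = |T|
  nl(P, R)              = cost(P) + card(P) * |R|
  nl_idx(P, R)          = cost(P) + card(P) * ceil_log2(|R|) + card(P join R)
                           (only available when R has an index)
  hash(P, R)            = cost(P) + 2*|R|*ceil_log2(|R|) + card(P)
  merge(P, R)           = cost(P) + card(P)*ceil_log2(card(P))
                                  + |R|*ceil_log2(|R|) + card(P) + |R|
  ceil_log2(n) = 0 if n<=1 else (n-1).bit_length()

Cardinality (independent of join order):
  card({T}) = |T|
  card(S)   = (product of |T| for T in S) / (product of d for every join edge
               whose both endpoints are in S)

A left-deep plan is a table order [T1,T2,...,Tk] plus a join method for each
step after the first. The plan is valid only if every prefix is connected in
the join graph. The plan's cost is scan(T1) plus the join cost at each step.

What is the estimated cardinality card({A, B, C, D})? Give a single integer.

40000

Tables in S: A(500), B(250), C(100), D(200)
Edges inside S: D-B(d=5), B-C(d=50), C-A(d=250)
numerator = 500 * 250 * 100 * 200 = 2500000000
denominator = 5 * 50 * 250 = 62500
card(S) = 2500000000 / 62500 = 40000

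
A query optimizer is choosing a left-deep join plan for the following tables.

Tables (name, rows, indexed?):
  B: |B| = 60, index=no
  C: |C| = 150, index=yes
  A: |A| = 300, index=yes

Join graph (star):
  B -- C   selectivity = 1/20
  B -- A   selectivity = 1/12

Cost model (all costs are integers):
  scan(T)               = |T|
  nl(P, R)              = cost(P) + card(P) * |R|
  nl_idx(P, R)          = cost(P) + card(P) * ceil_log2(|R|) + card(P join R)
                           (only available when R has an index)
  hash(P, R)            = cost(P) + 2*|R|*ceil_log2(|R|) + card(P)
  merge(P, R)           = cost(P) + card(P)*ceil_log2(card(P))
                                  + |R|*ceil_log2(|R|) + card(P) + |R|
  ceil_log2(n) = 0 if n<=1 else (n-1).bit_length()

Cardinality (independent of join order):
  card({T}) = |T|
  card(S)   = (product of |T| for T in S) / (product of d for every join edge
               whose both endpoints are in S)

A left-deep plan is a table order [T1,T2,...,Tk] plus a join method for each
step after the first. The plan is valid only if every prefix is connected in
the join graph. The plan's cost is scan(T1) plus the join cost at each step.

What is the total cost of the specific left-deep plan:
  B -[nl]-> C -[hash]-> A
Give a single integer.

step 1: scan B: cost=60, card=60
step 2: join C via nl
    card(P join C) = 60*150/(20) = 450
    cost = 60 + 60*150 = 9060
step 3: join A via hash
    card(P join A) = 450*300/(12) = 11250
    cost = 9060 + 2*300*9 + 450 = 14910

14910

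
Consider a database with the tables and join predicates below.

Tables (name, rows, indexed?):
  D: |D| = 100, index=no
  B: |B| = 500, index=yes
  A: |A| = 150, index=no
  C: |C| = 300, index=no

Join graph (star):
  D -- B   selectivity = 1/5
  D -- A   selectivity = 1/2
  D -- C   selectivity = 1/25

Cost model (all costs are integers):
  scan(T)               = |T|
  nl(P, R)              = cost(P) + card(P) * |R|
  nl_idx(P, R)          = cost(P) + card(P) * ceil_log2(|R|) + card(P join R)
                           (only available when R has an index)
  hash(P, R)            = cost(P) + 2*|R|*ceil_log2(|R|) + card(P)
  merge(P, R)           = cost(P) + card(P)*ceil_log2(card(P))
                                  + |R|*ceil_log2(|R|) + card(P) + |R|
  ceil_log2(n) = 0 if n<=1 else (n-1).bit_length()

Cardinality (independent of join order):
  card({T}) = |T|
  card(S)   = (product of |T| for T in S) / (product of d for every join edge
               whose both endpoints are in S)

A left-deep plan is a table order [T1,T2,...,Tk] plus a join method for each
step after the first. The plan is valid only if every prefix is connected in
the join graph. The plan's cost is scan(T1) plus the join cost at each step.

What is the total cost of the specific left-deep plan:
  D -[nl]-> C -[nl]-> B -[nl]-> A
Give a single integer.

step 1: scan D: cost=100, card=100
step 2: join C via nl
    card(P join C) = 100*300/(25) = 1200
    cost = 100 + 100*300 = 30100
step 3: join B via nl
    card(P join B) = 1200*500/(5) = 120000
    cost = 30100 + 1200*500 = 630100
step 4: join A via nl
    card(P join A) = 120000*150/(2) = 9000000
    cost = 630100 + 120000*150 = 18630100

18630100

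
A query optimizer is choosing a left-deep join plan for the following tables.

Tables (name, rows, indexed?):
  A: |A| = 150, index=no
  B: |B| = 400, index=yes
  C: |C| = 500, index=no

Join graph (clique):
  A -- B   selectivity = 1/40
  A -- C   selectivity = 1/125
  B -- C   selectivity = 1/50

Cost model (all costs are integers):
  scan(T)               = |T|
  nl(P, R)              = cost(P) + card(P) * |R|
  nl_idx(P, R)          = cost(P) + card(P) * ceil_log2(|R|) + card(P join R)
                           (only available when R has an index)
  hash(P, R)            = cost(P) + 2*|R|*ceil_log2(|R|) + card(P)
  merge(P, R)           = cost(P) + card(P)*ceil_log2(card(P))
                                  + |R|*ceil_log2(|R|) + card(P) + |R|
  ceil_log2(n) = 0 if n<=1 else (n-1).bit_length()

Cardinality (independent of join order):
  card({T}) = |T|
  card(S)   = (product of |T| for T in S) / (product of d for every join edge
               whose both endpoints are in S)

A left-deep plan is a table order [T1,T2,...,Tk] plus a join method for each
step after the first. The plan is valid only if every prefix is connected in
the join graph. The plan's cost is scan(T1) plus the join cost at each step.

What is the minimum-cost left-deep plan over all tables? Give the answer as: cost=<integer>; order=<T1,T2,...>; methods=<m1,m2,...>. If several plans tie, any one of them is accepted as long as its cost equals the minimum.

Selinger DP (subsets sized 1..n):
  {A}: scan cost=150, card=150
  {B}: scan cost=400, card=400
  {C}: scan cost=500, card=500
  {AB}: card=1500; try (B,nl_idx)→3000, (A,hash)→3200, (B,merge)→5500, (A,merge)→5750, (B,hash)→7500, (B,nl)→60150 …(+1); best=3000 via (B,nl_idx)
  {AC}: card=600; try (A,hash)→3400, (C,merge)→6500, (A,merge)→6850, (C,hash)→9300, (C,nl)→75150, (A,nl)→75500; best=3400 via (A,hash)
  {BC}: card=4000; try (B,hash)→8200, (B,nl_idx)→9000, (C,merge)→9400, (B,merge)→9500, (C,hash)→9800, (C,nl)→200400 …(+1); best=8200 via (B,hash)
  {ABC}: card=120; try (B,nl_idx)→8920, (B,hash)→11200, (C,hash)→13500, (B,merge)→14000, (A,hash)→14600, (C,merge)→26000 …(+4); best=8920 via (B,nl_idx)

cost=8920; order=C,A,B; methods=hash,nl_idx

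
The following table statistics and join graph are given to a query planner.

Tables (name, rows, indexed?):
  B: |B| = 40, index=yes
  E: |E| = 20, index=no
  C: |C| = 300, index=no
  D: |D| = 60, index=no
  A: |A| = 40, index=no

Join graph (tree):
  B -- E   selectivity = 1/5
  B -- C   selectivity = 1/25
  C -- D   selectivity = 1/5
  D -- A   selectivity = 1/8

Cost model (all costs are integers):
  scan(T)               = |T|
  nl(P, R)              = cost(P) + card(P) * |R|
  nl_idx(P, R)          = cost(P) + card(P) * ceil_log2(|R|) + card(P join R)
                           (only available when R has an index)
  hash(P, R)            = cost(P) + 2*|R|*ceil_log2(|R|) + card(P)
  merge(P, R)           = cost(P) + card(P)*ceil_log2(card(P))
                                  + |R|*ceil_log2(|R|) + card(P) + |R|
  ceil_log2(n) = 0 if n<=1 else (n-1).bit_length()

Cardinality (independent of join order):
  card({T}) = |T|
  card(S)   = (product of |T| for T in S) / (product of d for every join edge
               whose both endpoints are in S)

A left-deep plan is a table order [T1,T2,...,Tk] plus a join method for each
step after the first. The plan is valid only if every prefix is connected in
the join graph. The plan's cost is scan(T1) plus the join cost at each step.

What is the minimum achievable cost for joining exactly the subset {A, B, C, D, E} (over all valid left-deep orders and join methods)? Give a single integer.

Selinger DP over subsets of {A,B,C,D,E}:
  {B}: scan cost=40, card=40
  {E}: scan cost=20, card=20
  {C}: scan cost=300, card=300
  {D}: scan cost=60, card=60
  {A}: scan cost=40, card=40
  {BE}: card=160; try (E,hash)→280, (B,nl_idx)→300, (B,merge)→420, (E,merge)→440, (B,hash)→520, (B,nl)→820 …(+1); best=280 via (E,hash)
  {BC}: card=480; try (B,hash)→1080, (B,nl_idx)→2580, (C,merge)→3320, (B,merge)→3580, (C,hash)→5480, (C,nl)→12040 …(+1); best=1080 via (B,hash)
  {CD}: card=3600; try (D,hash)→1320, (C,merge)→3480, (D,merge)→3720, (C,hash)→5520, (C,nl)→18060, (D,nl)→18300; best=1320 via (D,hash)
  {AD}: card=300; try (A,hash)→600, (D,merge)→740, (A,merge)→760, (D,hash)→800, (D,nl)→2440, (A,nl)→2460; best=600 via (A,hash)
  {BCE}: card=1920; try (E,hash)→1760, (C,merge)→4720, (C,hash)→5840, (E,merge)→6000, (E,nl)→10680, (C,nl)→48280; best=1760 via (E,hash)
  {BCD}: card=5760; try (D,hash)→2280, (B,hash)→5400, (D,merge)→6300, (B,nl_idx)→28680, (D,nl)→29880, (B,merge)→48400 …(+1); best=2280 via (D,hash)
  {ACD}: card=18000; try (A,hash)→5400, (C,hash)→6300, (C,merge)→6600, (A,merge)→48400, (C,nl)→90600, (A,nl)→145320; best=5400 via (A,hash)
  {BCDE}: card=23040; try (D,hash)→4400, (E,hash)→8240, (D,merge)→25220, (E,merge)→83040, (D,nl)→116960, (E,nl)→117480; best=4400 via (D,hash)
  {ABCD}: card=28800; try (A,hash)→8520, (B,hash)→23880, (A,merge)→83200, (B,nl_idx)→142200, (A,nl)→232680, (B,merge)→293680 …(+1); best=8520 via (A,hash)
  {ABCDE}: card=115200; try (A,hash)→27920, (E,hash)→37520, (A,merge)→373320, (E,merge)→469440, (E,nl)→584520, (A,nl)→926000; best=27920 via (A,hash)

27920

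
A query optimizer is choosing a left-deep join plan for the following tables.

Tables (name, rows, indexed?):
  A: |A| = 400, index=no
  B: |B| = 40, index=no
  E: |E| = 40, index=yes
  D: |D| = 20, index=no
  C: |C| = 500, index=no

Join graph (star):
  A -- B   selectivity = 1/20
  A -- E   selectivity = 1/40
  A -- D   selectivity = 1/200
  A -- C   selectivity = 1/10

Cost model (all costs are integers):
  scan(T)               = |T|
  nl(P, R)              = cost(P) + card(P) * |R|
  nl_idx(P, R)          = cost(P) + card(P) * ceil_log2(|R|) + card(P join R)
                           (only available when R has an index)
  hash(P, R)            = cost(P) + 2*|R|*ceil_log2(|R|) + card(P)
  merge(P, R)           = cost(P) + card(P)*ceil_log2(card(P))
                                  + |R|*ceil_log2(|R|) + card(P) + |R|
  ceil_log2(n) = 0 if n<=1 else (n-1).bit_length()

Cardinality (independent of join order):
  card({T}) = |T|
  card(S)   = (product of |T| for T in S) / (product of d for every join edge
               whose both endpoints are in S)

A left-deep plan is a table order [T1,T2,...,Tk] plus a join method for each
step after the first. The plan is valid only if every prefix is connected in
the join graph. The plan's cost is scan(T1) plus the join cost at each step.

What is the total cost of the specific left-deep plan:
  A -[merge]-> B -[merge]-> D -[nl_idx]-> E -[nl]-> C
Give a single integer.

step 1: scan A: cost=400, card=400
step 2: join B via merge
    card(P join B) = 400*40/(20) = 800
    cost = 400 + 400*9 + 40*6 + 400 + 40 = 4680
step 3: join D via merge
    card(P join D) = 800*20/(200) = 80
    cost = 4680 + 800*10 + 20*5 + 800 + 20 = 13600
step 4: join E via nl_idx
    card(P join E) = 80*40/(40) = 80
    cost = 13600 + 80*6 + 80 = 14160
step 5: join C via nl
    card(P join C) = 80*500/(10) = 4000
    cost = 14160 + 80*500 = 54160

54160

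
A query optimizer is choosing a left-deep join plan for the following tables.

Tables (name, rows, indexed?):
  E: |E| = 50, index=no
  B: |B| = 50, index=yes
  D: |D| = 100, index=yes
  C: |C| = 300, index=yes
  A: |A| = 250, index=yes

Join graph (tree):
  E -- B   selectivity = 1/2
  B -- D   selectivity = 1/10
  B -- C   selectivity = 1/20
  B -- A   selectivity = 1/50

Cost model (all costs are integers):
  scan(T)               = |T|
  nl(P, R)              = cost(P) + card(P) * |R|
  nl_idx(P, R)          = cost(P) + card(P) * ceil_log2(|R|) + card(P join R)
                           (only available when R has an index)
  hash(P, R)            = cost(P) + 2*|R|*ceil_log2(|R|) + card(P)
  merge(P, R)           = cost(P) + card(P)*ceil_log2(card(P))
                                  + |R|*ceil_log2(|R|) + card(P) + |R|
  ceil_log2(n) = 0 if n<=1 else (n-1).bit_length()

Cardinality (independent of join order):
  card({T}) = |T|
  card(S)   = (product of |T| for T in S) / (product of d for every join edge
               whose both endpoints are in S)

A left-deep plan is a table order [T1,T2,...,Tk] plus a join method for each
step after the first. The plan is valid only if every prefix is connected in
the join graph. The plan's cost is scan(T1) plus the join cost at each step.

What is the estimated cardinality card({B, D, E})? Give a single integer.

12500

Tables in S: B(50), D(100), E(50)
Edges inside S: E-B(d=2), B-D(d=10)
numerator = 50 * 100 * 50 = 250000
denominator = 2 * 10 = 20
card(S) = 250000 / 20 = 12500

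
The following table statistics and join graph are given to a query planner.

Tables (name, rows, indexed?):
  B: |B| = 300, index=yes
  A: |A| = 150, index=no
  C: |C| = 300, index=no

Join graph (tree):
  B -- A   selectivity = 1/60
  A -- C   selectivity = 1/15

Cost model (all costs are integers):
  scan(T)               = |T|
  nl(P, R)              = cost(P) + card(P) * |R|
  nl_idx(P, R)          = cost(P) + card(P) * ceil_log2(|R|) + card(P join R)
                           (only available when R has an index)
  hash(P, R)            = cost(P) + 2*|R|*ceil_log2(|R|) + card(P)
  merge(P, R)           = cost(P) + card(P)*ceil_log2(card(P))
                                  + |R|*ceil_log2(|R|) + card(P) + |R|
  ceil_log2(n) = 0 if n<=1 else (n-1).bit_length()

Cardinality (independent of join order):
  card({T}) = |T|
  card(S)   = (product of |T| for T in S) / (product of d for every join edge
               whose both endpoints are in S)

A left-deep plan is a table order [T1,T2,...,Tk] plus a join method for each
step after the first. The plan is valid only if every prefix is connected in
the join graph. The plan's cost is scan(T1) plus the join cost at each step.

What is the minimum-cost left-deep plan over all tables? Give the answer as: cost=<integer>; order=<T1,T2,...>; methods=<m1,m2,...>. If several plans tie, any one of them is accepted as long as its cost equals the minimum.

Selinger DP (subsets sized 1..n):
  {B}: scan cost=300, card=300
  {A}: scan cost=150, card=150
  {C}: scan cost=300, card=300
  {AB}: card=750; try (B,nl_idx)→2250, (A,hash)→3000, (B,merge)→4500, (A,merge)→4650, (B,hash)→5700, (B,nl)→45150 …(+1); best=2250 via (B,nl_idx)
  {AC}: card=3000; try (A,hash)→3000, (C,merge)→4500, (A,merge)→4650, (C,hash)→5700, (C,nl)→45150, (A,nl)→45300; best=3000 via (A,hash)
  {ABC}: card=15000; try (C,hash)→8400, (B,hash)→11400, (C,merge)→13500, (B,merge)→45000, (B,nl_idx)→45000, (C,nl)→227250 …(+1); best=8400 via (C,hash)

cost=8400; order=A,B,C; methods=nl_idx,hash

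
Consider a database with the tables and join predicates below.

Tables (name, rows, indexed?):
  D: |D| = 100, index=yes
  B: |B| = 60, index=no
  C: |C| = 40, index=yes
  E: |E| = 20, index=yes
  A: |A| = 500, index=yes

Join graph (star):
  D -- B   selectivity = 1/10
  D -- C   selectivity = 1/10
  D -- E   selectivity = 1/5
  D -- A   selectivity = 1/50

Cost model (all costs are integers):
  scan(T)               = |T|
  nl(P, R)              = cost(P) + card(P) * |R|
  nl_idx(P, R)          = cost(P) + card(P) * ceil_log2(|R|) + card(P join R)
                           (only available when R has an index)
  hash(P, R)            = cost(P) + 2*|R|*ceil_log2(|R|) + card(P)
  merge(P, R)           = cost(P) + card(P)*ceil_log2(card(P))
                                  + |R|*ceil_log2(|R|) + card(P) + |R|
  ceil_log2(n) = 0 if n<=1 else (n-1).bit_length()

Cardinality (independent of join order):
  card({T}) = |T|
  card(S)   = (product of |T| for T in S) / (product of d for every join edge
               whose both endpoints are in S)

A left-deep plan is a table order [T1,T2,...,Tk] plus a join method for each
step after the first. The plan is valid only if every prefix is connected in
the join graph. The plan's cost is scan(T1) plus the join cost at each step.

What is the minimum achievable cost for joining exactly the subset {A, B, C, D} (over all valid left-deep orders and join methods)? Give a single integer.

8200

Selinger DP over subsets of {A,B,C,D}:
  {D}: scan cost=100, card=100
  {B}: scan cost=60, card=60
  {C}: scan cost=40, card=40
  {A}: scan cost=500, card=500
  {BD}: card=600; try (B,hash)→920, (D,nl_idx)→1080, (D,merge)→1280, (B,merge)→1320, (D,hash)→1520, (D,nl)→6060 …(+1); best=920 via (B,hash)
  {CD}: card=400; try (C,hash)→680, (D,nl_idx)→720, (C,nl_idx)→1100, (D,merge)→1120, (C,merge)→1180, (D,hash)→1480 …(+2); best=680 via (C,hash)
  {AD}: card=1000; try (A,nl_idx)→2000, (D,hash)→2400, (D,nl_idx)→5000, (A,merge)→5900, (D,merge)→6300, (A,hash)→9200 …(+2); best=2000 via (A,nl_idx)
  {BCD}: card=2400; try (B,hash)→1800, (C,hash)→2000, (B,merge)→5100, (C,nl_idx)→6920, (C,merge)→7800, (B,nl)→24680 …(+1); best=1800 via (B,hash)
  {ABD}: card=6000; try (B,hash)→3720, (A,hash)→10520, (A,nl_idx)→12320, (A,merge)→12520, (B,merge)→13420, (B,nl)→62000 …(+1); best=3720 via (B,hash)
  {ACD}: card=4000; try (C,hash)→3480, (A,nl_idx)→8280, (A,merge)→9680, (A,hash)→10080, (C,nl_idx)→12000, (C,merge)→13280 …(+2); best=3480 via (C,hash)
  {ABCD}: card=24000; try (B,hash)→8200, (C,hash)→10200, (A,hash)→13200, (A,merge)→38000, (A,nl_idx)→47400, (B,merge)→55900 …(+5); best=8200 via (B,hash)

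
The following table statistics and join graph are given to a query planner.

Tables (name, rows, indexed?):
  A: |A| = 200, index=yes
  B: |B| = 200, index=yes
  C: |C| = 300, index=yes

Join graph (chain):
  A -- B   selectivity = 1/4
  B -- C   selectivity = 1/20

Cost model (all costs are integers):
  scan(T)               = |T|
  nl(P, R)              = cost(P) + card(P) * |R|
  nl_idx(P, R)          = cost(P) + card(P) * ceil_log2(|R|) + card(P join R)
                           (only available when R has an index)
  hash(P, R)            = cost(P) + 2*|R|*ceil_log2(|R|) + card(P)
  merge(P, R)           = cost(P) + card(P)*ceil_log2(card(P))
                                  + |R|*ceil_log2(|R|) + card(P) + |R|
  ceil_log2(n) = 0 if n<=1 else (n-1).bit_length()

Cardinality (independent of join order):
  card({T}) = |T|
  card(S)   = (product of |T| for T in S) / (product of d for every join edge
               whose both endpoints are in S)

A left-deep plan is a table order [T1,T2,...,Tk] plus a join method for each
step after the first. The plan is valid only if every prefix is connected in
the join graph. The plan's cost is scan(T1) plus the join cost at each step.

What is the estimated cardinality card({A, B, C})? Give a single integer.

Tables in S: A(200), B(200), C(300)
Edges inside S: A-B(d=4), B-C(d=20)
numerator = 200 * 200 * 300 = 12000000
denominator = 4 * 20 = 80
card(S) = 12000000 / 80 = 150000

150000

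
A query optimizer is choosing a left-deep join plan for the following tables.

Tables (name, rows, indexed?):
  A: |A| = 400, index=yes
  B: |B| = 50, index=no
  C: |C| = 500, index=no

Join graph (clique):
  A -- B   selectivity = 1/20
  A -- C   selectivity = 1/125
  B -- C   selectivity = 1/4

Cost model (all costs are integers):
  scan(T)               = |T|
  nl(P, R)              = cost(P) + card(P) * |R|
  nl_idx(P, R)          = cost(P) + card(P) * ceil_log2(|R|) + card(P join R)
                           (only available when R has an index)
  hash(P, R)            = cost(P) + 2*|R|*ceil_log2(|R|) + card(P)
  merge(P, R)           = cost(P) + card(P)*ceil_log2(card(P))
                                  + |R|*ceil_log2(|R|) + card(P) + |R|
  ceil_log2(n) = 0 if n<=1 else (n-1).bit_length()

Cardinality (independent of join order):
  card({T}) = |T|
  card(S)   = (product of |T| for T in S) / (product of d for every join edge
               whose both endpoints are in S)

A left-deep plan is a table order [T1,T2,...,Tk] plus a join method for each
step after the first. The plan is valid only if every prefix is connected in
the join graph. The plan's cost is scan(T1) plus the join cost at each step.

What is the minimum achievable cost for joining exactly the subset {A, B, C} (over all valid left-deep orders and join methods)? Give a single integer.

8800

Selinger DP over subsets of {A,B,C}:
  {A}: scan cost=400, card=400
  {B}: scan cost=50, card=50
  {C}: scan cost=500, card=500
  {AB}: card=1000; try (B,hash)→1400, (A,nl_idx)→1500, (A,merge)→4400, (B,merge)→4750, (A,hash)→7300, (A,nl)→20050 …(+1); best=1400 via (B,hash)
  {AC}: card=1600; try (A,nl_idx)→6600, (A,hash)→8200, (C,merge)→9400, (A,merge)→9500, (C,hash)→9800, (C,nl)→200400 …(+1); best=6600 via (A,nl_idx)
  {BC}: card=6250; try (B,hash)→1600, (C,merge)→5400, (B,merge)→5850, (C,hash)→9100, (C,nl)→25050, (B,nl)→25500; best=1600 via (B,hash)
  {ABC}: card=1000; try (B,hash)→8800, (C,hash)→11400, (A,hash)→15050, (C,merge)→17400, (B,merge)→26150, (A,nl_idx)→58850 …(+4); best=8800 via (B,hash)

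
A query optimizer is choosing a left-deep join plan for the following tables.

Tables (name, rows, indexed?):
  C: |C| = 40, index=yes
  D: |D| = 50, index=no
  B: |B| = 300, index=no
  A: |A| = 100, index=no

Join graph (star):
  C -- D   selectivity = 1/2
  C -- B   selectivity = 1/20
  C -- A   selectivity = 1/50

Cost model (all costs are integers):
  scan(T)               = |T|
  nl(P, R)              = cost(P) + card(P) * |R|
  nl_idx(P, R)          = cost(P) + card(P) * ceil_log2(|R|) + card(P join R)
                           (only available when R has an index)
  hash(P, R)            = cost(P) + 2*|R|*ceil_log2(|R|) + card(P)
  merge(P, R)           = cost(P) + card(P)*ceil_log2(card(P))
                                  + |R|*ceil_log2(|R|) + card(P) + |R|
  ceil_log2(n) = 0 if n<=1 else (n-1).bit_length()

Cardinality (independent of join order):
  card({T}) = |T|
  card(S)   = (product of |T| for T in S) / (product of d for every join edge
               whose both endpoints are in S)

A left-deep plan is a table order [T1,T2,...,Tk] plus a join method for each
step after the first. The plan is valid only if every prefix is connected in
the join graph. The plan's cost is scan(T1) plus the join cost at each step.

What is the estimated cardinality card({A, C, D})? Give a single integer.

Tables in S: A(100), C(40), D(50)
Edges inside S: C-D(d=2), C-A(d=50)
numerator = 100 * 40 * 50 = 200000
denominator = 2 * 50 = 100
card(S) = 200000 / 100 = 2000

2000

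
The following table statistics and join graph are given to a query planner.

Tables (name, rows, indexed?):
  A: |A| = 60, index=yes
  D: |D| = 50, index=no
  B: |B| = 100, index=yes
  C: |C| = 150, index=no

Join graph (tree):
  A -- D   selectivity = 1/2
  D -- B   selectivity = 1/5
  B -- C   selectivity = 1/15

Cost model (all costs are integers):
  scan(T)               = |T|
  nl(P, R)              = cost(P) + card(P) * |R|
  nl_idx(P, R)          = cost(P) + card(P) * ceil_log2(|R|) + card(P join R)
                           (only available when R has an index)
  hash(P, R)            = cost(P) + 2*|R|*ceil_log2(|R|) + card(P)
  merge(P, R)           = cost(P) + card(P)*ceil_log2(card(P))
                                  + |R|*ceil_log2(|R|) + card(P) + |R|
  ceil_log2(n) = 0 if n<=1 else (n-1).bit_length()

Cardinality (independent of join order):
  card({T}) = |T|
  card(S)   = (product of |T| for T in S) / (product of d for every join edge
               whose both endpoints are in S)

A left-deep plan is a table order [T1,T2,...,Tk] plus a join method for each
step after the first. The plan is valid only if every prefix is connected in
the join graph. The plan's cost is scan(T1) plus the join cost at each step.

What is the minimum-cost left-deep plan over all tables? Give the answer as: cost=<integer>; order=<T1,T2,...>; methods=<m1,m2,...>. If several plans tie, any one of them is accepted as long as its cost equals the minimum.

Selinger DP (subsets sized 1..n):
  {A}: scan cost=60, card=60
  {D}: scan cost=50, card=50
  {B}: scan cost=100, card=100
  {C}: scan cost=150, card=150
  {AD}: card=1500; try (D,hash)→720, (A,hash)→820, (A,merge)→820, (D,merge)→830, (A,nl_idx)→1850, (A,nl)→3050 …(+1); best=720 via (D,hash)
  {BD}: card=1000; try (D,hash)→800, (B,merge)→1200, (D,merge)→1250, (B,nl_idx)→1400, (B,hash)→1500, (B,nl)→5050 …(+1); best=800 via (D,hash)
  {BC}: card=1000; try (B,hash)→1700, (B,nl_idx)→2200, (C,merge)→2250, (B,merge)→2300, (C,hash)→2600, (C,nl)→15100 …(+1); best=1700 via (B,hash)
  {ABD}: card=30000; try (A,hash)→2520, (B,hash)→3620, (A,merge)→12220, (B,merge)→19520, (A,nl_idx)→36800, (B,nl_idx)→41220 …(+2); best=2520 via (A,hash)
  {BCD}: card=10000; try (D,hash)→3300, (C,hash)→4200, (D,merge)→13050, (C,merge)→13150, (D,nl)→51700, (C,nl)→150800; best=3300 via (D,hash)
  {ABCD}: card=300000; try (A,hash)→14020, (C,hash)→34920, (A,merge)→153720, (A,nl_idx)→363300, (C,merge)→483870, (A,nl)→603300 …(+1); best=14020 via (A,hash)

cost=14020; order=C,B,D,A; methods=hash,hash,hash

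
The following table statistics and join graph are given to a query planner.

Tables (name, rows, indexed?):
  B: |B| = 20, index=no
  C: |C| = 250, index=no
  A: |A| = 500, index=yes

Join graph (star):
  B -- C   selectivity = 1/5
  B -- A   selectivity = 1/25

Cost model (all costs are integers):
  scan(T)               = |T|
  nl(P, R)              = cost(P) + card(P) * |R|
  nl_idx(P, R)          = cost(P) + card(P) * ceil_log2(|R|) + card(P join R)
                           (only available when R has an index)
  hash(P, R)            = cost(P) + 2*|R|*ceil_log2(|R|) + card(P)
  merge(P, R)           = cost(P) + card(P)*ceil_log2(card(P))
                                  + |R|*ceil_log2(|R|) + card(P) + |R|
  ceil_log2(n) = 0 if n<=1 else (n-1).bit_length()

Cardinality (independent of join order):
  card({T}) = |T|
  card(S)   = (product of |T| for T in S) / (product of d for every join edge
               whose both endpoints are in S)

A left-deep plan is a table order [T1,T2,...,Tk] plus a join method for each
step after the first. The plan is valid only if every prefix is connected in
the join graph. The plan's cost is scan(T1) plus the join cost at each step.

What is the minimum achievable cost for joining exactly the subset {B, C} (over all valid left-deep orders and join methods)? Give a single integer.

Selinger DP over subsets of {B,C}:
  {B}: scan cost=20, card=20
  {C}: scan cost=250, card=250
  {BC}: card=1000; try (B,hash)→700, (C,merge)→2390, (B,merge)→2620, (C,hash)→4040, (C,nl)→5020, (B,nl)→5250; best=700 via (B,hash)

700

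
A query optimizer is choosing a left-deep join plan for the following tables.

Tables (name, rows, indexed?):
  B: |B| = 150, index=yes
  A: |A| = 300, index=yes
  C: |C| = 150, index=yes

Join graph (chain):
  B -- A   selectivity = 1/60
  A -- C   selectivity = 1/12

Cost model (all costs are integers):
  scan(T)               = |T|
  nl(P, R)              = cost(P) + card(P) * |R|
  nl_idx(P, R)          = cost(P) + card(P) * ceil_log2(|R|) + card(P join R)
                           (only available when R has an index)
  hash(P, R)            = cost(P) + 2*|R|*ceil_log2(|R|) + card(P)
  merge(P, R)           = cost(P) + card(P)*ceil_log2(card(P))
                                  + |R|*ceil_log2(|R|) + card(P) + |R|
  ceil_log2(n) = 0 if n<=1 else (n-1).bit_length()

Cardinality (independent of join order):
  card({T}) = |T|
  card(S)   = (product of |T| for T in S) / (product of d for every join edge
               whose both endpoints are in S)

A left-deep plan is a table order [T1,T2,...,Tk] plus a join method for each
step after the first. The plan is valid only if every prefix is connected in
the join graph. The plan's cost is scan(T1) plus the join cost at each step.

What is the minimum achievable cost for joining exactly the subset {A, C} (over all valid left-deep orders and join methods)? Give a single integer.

3000

Selinger DP over subsets of {A,C}:
  {A}: scan cost=300, card=300
  {C}: scan cost=150, card=150
  {AC}: card=3750; try (C,hash)→3000, (A,merge)→4500, (C,merge)→4650, (A,nl_idx)→5250, (A,hash)→5700, (C,nl_idx)→6450 …(+2); best=3000 via (C,hash)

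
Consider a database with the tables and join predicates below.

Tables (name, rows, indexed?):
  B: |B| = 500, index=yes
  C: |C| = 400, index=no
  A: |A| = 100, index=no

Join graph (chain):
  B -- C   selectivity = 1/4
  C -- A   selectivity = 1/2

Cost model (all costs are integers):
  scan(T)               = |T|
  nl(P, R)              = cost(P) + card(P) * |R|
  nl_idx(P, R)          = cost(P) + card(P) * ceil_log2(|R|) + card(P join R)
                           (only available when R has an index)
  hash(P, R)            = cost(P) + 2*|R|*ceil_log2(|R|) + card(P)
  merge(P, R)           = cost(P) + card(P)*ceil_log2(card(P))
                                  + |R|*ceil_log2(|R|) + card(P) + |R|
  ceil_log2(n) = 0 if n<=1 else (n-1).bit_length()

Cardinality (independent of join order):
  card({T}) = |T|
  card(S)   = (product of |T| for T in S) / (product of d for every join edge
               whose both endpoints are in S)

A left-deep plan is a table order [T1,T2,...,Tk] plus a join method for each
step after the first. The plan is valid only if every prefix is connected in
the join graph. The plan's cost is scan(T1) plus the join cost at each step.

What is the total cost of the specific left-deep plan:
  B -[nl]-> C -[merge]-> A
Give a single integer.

1051300

step 1: scan B: cost=500, card=500
step 2: join C via nl
    card(P join C) = 500*400/(4) = 50000
    cost = 500 + 500*400 = 200500
step 3: join A via merge
    card(P join A) = 50000*100/(2) = 2500000
    cost = 200500 + 50000*16 + 100*7 + 50000 + 100 = 1051300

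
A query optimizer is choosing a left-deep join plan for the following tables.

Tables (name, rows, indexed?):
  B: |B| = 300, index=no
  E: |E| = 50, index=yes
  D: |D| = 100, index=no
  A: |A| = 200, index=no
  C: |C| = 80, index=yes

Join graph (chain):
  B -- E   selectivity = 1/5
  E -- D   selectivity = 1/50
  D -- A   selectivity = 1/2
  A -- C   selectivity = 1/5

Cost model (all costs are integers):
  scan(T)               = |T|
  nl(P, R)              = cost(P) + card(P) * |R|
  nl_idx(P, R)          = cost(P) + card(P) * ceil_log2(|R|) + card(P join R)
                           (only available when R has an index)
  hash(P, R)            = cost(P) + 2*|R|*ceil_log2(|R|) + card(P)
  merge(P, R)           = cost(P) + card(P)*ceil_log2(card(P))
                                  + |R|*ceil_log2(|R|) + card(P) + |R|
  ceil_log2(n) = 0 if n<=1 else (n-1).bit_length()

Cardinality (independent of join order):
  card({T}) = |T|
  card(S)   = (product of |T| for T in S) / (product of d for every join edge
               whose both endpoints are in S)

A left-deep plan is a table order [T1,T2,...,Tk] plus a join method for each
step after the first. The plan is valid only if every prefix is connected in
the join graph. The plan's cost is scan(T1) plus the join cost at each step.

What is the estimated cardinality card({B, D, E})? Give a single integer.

6000

Tables in S: B(300), D(100), E(50)
Edges inside S: B-E(d=5), E-D(d=50)
numerator = 300 * 100 * 50 = 1500000
denominator = 5 * 50 = 250
card(S) = 1500000 / 250 = 6000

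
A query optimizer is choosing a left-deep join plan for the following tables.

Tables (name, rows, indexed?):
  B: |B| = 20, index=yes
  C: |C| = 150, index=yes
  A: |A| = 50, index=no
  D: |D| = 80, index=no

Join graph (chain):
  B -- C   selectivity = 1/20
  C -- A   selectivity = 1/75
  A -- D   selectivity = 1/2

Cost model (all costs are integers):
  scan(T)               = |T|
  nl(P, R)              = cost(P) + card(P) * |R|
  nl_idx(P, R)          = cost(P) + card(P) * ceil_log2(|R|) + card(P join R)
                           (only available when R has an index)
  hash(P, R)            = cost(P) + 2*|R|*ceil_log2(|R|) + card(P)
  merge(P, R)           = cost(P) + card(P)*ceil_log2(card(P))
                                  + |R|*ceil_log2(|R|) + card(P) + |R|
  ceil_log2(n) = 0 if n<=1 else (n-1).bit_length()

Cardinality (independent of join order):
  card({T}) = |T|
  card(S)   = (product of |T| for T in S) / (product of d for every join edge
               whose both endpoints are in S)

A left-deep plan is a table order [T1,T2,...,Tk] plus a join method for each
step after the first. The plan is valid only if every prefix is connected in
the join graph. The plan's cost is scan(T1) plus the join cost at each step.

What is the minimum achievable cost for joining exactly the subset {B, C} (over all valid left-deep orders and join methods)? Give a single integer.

Selinger DP over subsets of {B,C}:
  {B}: scan cost=20, card=20
  {C}: scan cost=150, card=150
  {BC}: card=150; try (C,nl_idx)→330, (B,hash)→500, (B,nl_idx)→1050, (C,merge)→1490, (B,merge)→1620, (C,hash)→2440 …(+2); best=330 via (C,nl_idx)

330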